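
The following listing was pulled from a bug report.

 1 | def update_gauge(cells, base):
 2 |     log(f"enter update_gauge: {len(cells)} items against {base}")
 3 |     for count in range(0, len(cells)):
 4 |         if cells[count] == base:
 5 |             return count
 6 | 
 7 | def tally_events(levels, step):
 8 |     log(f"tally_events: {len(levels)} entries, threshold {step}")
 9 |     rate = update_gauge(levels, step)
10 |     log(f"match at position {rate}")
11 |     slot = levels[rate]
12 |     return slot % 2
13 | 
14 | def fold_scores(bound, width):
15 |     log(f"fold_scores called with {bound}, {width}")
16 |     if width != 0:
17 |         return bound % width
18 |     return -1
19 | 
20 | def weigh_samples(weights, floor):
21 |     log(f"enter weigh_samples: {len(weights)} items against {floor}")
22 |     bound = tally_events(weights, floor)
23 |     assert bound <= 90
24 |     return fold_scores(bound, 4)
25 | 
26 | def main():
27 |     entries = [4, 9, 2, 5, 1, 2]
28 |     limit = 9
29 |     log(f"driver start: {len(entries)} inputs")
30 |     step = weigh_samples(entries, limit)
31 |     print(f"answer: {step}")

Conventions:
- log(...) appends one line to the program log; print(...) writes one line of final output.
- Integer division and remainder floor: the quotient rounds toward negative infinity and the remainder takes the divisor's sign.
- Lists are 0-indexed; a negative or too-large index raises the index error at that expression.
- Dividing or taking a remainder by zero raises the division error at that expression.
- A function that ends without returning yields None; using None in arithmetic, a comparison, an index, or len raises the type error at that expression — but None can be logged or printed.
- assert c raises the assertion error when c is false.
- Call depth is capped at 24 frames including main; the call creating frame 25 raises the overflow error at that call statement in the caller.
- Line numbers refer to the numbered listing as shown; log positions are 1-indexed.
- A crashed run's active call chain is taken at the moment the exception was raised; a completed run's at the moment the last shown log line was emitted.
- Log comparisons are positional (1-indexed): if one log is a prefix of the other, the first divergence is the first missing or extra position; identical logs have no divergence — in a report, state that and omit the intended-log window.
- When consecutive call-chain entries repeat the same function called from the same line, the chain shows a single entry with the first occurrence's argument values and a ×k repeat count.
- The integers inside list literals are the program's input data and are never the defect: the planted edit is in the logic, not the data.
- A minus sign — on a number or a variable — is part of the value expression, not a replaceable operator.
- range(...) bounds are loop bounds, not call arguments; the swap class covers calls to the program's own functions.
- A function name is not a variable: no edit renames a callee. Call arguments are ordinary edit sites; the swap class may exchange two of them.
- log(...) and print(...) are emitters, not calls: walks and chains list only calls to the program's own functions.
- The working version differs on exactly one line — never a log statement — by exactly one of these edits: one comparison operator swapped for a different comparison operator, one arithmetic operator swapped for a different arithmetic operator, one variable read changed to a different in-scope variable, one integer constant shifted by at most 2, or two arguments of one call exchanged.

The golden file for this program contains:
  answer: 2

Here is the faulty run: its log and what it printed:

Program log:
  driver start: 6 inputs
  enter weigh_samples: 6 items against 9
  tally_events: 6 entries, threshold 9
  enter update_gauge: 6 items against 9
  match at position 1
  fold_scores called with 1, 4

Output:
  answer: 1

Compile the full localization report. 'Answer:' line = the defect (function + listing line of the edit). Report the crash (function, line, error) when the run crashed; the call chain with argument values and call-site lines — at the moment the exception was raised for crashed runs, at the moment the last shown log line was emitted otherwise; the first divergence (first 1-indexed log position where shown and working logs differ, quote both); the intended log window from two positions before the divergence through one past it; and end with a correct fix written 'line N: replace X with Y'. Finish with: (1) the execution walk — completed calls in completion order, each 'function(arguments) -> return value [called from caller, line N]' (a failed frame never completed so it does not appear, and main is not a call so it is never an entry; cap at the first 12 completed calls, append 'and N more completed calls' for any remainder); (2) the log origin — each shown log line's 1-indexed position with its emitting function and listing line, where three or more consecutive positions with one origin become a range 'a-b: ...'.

Answer: the defect is in tally_events at line 12.
Core observation: At log position 6 the runs split — shown 'fold_scores called with 1, 4', but the working version logs 'fold_scores called with 18, 4'.
Call chain: main -> weigh_samples([4, 9, 2, 5, 1, 2], 9) (called at line 30) -> fold_scores(1, 4) (called at line 24).
First divergence: position 6; shown 'fold_scores called with 1, 4' vs intended 'fold_scores called with 18, 4'.
Intended log window:
  4: enter update_gauge: 6 items against 9
  5: match at position 1
  6: fold_scores called with 18, 4
Execution walk:
  update_gauge([4, 9, 2, 5, 1, 2], 9) -> 1  [called from tally_events, line 9]
  tally_events([4, 9, 2, 5, 1, 2], 9) -> 1  [called from weigh_samples, line 22]
  fold_scores(1, 4) -> 1  [called from weigh_samples, line 24]
  weigh_samples([4, 9, 2, 5, 1, 2], 9) -> 1  [called from main, line 30]
Log origin:
  1: emitted by main (line 29)
  2: emitted by weigh_samples (line 21)
  3: emitted by tally_events (line 8)
  4: emitted by update_gauge (line 2)
  5: emitted by tally_events (line 10)
  6: emitted by fold_scores (line 15)
A correct fix: line 12: replace `%` with `*`.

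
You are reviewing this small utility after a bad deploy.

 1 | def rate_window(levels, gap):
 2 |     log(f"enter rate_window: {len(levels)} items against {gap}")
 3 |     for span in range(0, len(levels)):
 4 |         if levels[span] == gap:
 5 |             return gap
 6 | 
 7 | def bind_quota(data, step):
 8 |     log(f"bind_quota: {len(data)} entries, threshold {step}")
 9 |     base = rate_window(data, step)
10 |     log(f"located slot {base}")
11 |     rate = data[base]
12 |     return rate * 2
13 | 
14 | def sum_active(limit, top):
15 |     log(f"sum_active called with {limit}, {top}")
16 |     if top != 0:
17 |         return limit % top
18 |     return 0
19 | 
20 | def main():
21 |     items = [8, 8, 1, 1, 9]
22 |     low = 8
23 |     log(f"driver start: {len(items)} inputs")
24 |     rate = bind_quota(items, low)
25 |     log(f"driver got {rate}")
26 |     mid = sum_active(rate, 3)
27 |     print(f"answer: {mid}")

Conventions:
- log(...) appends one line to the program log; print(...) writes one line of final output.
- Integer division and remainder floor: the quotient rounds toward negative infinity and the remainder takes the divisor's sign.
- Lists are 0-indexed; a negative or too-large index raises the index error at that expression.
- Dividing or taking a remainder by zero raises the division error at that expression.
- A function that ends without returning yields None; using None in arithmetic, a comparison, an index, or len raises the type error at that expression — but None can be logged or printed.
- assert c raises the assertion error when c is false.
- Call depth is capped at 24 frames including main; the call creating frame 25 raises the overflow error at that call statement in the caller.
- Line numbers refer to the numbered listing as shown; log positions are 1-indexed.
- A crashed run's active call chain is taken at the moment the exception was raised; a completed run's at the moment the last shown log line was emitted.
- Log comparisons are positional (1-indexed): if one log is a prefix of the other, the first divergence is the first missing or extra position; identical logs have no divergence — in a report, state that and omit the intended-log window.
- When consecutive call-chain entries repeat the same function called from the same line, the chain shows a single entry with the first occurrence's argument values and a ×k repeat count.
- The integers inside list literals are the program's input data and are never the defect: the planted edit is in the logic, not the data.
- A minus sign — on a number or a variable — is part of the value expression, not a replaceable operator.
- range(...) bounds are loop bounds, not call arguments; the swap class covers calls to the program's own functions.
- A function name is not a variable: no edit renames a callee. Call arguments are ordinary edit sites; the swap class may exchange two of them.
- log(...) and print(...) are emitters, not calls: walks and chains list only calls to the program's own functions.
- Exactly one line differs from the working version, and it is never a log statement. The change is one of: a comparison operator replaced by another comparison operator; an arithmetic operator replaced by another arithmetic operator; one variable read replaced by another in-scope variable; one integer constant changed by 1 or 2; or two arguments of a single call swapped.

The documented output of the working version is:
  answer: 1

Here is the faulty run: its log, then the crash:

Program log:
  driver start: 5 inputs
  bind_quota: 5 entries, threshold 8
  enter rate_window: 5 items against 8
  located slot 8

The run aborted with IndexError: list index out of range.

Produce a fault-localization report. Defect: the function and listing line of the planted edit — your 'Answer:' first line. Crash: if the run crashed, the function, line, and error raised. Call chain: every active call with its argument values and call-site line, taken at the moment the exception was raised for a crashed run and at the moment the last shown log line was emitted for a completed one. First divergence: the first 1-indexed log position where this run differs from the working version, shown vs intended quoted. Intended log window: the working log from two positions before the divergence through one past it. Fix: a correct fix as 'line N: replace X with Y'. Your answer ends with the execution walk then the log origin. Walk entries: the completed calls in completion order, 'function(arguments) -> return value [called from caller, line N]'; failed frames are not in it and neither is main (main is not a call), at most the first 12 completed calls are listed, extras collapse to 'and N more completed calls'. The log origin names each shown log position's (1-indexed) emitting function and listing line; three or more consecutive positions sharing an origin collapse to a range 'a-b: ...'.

Answer: the defect is in rate_window at line 5.
The tell: Position 4 is the first bad log line: 'located slot 8' should read 'located slot 0'.
Crash: bind_quota, line 11, IndexError.
Call chain: main -> bind_quota([8, 8, 1, 1, 9], 8) (called at line 24).
First divergence: position 4 — the shown line 'located slot 8' should read 'located slot 0'.
Intended log window:
  2: bind_quota: 5 entries, threshold 8
  3: enter rate_window: 5 items against 8
  4: located slot 0
  5: driver got 16
Execution walk:
  rate_window([8, 8, 1, 1, 9], 8) -> 8  [called from bind_quota, line 9]
Log line origins:
  1: logged in main at line 23
  2: logged in bind_quota at line 8
  3: logged in rate_window at line 2
  4: logged in bind_quota at line 10
A correct fix: line 5: replace `gap` with `span`.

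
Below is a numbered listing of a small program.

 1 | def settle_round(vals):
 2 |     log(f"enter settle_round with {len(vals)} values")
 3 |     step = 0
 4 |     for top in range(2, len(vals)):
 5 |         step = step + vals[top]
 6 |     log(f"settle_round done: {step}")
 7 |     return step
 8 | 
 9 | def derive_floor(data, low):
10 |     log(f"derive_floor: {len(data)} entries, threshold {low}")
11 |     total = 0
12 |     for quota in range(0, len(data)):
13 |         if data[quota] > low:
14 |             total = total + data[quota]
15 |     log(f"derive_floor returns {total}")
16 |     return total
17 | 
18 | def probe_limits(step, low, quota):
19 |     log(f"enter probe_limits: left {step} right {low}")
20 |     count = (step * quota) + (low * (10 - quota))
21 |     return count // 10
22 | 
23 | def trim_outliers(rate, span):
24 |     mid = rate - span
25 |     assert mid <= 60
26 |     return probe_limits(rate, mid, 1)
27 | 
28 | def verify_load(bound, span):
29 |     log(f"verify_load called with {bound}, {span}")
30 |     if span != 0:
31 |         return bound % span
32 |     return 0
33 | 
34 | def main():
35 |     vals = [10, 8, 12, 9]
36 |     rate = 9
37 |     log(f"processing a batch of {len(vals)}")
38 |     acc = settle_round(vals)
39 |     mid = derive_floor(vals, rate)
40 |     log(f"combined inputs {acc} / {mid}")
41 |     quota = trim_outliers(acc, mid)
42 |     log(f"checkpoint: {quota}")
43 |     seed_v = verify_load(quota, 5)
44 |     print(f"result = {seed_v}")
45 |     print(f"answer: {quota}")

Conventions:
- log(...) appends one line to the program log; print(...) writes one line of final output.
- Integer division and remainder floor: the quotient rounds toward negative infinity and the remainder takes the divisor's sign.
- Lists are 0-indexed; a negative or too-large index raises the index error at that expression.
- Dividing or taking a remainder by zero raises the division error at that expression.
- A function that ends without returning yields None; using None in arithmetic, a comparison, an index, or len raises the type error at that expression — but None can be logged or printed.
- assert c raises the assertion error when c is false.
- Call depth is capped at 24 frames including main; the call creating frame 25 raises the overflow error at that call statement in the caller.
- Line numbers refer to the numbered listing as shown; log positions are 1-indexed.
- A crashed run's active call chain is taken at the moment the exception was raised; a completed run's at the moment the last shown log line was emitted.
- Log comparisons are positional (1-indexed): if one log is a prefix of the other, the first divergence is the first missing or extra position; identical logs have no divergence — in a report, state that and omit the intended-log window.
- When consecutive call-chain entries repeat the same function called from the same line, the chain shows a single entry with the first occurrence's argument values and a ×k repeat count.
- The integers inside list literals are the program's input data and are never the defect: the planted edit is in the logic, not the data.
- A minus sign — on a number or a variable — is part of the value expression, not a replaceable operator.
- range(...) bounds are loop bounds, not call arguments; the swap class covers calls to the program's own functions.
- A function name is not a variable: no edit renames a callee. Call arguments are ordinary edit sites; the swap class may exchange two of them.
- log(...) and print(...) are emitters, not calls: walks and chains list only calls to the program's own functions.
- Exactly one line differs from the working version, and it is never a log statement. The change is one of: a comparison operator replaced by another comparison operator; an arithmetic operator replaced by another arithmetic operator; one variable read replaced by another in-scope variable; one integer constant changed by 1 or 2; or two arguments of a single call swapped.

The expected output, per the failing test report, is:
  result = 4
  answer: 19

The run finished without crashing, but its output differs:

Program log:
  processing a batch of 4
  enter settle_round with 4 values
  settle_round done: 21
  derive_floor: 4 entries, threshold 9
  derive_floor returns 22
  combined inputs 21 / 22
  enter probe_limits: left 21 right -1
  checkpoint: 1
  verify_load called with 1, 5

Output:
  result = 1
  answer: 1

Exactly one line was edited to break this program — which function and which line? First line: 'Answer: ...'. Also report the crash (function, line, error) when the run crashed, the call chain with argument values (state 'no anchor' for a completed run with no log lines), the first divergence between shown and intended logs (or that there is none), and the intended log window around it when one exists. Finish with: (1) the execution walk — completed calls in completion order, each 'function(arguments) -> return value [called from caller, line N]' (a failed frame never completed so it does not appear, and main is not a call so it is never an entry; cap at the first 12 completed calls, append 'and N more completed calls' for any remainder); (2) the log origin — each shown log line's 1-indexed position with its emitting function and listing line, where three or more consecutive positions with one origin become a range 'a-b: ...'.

Answer: the defect is in settle_round at line 4.
Key fact: Position 3 is the first bad log line: 'settle_round done: 21' should read 'settle_round done: 39'.
Call chain: main -> verify_load(1, 5) (called at line 43).
First divergence: position 3 — the shown line 'settle_round done: 21' should read 'settle_round done: 39'.
Intended log window:
  1: processing a batch of 4
  2: enter settle_round with 4 values
  3: settle_round done: 39
  4: derive_floor: 4 entries, threshold 9
Execution walk:
  settle_round([10, 8, 12, 9]) -> 21  [called from main, line 38]
  derive_floor([10, 8, 12, 9], 9) -> 22  [called from main, line 39]
  probe_limits(21, -1, 1) -> 1  [called from trim_outliers, line 26]
  trim_outliers(21, 22) -> 1  [called from main, line 41]
  verify_load(1, 5) -> 1  [called from main, line 43]
Log origin:
  1 — main, line 37
  2 — settle_round, line 2
  3 — settle_round, line 6
  4 — derive_floor, line 10
  5 — derive_floor, line 15
  6 — main, line 40
  7 — probe_limits, line 19
  8 — main, line 42
  9 — verify_load, line 29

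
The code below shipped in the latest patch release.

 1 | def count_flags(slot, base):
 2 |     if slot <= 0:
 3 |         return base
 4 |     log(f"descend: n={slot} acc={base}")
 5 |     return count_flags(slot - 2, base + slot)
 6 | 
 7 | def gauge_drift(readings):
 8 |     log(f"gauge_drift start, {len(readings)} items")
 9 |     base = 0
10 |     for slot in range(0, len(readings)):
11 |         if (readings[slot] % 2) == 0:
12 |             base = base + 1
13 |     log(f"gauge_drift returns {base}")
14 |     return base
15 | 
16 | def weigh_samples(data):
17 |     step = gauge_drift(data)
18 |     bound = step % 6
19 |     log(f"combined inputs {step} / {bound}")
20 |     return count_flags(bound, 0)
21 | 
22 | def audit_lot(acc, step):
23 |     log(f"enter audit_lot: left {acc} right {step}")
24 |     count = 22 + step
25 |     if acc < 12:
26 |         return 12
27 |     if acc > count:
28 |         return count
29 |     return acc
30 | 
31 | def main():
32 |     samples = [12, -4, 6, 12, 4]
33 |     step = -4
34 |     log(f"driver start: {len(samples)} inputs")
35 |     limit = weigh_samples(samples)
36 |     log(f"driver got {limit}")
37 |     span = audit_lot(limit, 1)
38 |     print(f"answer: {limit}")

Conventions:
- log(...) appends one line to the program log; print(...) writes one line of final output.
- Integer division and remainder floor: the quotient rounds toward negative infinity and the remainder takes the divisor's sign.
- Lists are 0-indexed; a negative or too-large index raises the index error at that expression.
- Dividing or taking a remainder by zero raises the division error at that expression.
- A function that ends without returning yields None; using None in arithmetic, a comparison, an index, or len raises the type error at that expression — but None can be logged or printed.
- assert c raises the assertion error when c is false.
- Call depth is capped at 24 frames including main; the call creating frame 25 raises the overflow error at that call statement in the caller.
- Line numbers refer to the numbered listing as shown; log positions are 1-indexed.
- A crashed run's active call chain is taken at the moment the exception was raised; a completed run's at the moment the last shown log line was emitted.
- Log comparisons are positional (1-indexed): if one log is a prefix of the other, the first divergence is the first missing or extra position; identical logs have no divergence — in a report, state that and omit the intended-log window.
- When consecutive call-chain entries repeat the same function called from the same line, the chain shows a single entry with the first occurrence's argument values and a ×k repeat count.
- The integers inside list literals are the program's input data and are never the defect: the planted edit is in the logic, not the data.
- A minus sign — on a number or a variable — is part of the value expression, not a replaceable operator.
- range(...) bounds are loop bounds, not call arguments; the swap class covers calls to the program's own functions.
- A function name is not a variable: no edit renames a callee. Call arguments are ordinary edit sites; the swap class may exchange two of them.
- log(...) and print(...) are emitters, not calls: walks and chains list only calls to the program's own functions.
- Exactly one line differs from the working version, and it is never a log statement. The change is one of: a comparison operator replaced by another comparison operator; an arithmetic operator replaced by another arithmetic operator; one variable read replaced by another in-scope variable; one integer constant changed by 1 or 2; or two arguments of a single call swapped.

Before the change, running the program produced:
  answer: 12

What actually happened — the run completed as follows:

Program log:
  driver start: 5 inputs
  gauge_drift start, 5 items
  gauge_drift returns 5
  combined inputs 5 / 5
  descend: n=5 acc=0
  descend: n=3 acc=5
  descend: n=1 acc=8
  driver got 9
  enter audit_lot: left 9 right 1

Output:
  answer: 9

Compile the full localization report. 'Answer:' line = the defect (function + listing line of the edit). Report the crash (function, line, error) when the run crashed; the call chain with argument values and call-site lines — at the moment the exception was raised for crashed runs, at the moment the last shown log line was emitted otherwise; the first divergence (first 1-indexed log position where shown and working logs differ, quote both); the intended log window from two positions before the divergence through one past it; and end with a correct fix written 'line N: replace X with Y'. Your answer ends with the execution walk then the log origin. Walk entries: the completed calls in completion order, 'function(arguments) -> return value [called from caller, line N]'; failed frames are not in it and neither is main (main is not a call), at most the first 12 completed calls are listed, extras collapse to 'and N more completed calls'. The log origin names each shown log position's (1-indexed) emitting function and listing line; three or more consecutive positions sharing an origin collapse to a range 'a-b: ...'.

Answer: the defect is in main at line 38.
Core observation: No log line changed; the fault shows up purely in the output.
Call chain: main -> audit_lot(9, 1) (called at line 37).
First divergence: none (the log streams are identical).
Execution walk:
  gauge_drift([12, -4, 6, 12, 4]) -> 5  [called from weigh_samples, line 17]
  count_flags(-1, 9) -> 9  [called from count_flags, line 5]
  count_flags(1, 8) -> 9  [called from count_flags, line 5]
  count_flags(3, 5) -> 9  [called from count_flags, line 5]
  count_flags(5, 0) -> 9  [called from weigh_samples, line 20]
  weigh_samples([12, -4, 6, 12, 4]) -> 9  [called from main, line 35]
  audit_lot(9, 1) -> 12  [called from main, line 37]
Log origin:
  1: emitted by main (line 34)
  2: emitted by gauge_drift (line 8)
  3: emitted by gauge_drift (line 13)
  4: emitted by weigh_samples (line 19)
  5-7: emitted by count_flags (line 4)
  8: emitted by main (line 36)
  9: emitted by audit_lot (line 23)
A correct fix: line 38: replace `limit` with `span`.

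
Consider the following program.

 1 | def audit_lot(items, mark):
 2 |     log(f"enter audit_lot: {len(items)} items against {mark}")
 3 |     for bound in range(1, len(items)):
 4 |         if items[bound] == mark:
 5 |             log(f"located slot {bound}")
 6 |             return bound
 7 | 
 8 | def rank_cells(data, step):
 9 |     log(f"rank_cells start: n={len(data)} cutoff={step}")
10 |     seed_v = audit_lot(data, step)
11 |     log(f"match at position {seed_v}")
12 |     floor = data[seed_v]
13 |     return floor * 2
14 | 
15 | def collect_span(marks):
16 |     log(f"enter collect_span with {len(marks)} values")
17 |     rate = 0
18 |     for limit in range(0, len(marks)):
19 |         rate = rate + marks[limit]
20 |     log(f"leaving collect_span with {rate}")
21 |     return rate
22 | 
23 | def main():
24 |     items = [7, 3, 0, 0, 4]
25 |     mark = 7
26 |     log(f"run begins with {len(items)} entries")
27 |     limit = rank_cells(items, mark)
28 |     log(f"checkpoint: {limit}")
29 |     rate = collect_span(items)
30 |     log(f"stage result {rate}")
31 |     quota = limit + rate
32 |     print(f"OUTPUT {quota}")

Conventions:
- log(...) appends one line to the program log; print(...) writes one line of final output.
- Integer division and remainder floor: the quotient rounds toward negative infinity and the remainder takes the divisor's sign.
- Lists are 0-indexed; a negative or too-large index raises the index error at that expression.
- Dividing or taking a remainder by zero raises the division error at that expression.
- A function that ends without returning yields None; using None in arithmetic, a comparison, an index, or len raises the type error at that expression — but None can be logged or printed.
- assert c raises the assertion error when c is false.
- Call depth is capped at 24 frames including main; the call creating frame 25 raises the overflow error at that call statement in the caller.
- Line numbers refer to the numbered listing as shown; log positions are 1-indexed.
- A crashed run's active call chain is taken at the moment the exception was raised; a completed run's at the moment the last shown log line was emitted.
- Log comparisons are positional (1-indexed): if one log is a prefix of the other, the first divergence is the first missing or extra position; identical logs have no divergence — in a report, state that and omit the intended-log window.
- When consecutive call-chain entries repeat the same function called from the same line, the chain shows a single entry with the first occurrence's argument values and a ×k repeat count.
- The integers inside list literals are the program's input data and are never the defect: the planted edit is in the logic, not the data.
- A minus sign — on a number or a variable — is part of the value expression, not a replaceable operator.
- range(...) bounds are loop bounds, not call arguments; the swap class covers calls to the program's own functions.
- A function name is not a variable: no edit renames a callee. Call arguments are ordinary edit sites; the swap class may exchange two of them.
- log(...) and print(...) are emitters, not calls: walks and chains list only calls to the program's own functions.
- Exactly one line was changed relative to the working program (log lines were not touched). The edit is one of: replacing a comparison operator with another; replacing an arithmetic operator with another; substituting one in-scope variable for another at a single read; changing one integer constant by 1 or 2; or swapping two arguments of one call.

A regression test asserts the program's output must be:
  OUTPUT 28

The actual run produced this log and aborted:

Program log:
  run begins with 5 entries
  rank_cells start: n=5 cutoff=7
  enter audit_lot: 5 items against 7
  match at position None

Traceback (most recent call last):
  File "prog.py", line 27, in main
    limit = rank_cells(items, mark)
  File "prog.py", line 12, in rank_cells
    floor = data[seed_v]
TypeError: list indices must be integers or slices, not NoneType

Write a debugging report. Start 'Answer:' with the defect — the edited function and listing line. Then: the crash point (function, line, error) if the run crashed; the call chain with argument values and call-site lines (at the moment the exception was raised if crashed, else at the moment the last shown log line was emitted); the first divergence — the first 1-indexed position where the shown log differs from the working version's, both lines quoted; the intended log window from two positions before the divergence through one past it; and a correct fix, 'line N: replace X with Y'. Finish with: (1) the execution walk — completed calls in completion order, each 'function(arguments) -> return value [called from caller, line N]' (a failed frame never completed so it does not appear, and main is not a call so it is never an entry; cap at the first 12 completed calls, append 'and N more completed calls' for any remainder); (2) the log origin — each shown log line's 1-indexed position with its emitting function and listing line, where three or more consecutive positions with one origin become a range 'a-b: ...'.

Answer: the defect is in audit_lot at line 3.
Core observation: Position 4 is the first bad log line: 'match at position None' should read 'located slot 0'.
Crash: rank_cells, line 12, TypeError.
Call chain: main -> rank_cells([7, 3, 0, 0, 4], 7) (called at line 27).
First divergence: position 4; shown 'match at position None' vs intended 'located slot 0'.
Intended log window:
  2: rank_cells start: n=5 cutoff=7
  3: enter audit_lot: 5 items against 7
  4: located slot 0
  5: match at position 0
Execution walk:
  audit_lot([7, 3, 0, 0, 4], 7) -> None  [called from rank_cells, line 10]
Log origin:
  1: emitted by main (line 26)
  2: emitted by rank_cells (line 9)
  3: emitted by audit_lot (line 2)
  4: emitted by rank_cells (line 11)
A correct fix: line 3: replace `1` with `0`.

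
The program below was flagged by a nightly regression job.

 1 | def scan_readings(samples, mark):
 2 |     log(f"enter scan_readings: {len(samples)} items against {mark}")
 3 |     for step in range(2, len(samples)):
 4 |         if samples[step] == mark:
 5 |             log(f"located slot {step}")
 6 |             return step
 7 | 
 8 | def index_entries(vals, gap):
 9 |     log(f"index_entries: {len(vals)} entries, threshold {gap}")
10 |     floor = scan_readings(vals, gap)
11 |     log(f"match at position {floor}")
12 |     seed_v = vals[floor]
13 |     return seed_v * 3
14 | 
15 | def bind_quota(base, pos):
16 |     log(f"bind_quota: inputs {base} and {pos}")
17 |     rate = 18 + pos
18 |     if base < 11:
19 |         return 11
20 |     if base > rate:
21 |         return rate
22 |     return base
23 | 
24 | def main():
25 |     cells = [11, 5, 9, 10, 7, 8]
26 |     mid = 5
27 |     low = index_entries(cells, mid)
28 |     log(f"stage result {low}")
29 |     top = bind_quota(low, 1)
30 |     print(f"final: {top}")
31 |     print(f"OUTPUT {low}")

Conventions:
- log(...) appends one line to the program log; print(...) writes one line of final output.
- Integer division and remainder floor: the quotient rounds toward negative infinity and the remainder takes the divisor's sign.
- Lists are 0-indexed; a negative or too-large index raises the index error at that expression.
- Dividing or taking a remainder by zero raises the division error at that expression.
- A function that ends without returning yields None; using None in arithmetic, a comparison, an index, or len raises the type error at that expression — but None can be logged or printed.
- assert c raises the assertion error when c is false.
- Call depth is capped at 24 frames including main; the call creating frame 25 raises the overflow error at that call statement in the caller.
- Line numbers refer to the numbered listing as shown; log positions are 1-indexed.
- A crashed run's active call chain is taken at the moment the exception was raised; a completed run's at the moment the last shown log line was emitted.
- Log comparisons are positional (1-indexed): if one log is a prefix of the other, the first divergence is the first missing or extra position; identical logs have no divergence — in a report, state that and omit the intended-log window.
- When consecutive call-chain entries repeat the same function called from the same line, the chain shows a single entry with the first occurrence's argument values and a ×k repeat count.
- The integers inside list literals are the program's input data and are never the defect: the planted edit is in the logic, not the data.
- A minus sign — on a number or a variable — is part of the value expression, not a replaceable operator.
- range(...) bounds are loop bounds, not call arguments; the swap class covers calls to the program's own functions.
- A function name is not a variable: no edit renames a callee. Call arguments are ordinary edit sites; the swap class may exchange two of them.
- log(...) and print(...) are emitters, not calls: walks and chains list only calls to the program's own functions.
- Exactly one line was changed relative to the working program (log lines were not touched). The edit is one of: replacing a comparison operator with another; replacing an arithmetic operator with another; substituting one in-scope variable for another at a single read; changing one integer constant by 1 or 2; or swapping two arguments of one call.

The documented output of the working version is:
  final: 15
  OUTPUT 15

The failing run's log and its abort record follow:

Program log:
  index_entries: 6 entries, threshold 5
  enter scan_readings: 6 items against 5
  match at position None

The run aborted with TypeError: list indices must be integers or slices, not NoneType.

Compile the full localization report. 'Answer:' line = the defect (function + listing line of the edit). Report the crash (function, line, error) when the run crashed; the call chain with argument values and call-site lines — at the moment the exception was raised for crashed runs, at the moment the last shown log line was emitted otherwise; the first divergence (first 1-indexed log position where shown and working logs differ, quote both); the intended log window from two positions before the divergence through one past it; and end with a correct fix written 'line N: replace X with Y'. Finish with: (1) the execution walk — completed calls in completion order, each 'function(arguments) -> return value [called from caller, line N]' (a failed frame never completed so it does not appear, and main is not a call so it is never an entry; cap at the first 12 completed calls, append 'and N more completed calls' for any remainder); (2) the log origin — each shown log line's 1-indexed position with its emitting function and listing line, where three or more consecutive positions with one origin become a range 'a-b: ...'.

Answer: the defect is in scan_readings at line 3.
The tell: Everything matches until log position 3, which reads 'match at position None' in place of 'located slot 1'.
Crash: index_entries, line 12, TypeError.
Call chain: main -> index_entries([11, 5, 9, 10, 7, 8], 5) (called at line 27).
First divergence: at position 3 the run shows 'match at position None' where the working version logs 'located slot 1'.
Intended log window:
  1: index_entries: 6 entries, threshold 5
  2: enter scan_readings: 6 items against 5
  3: located slot 1
  4: match at position 1
Execution walk:
  scan_readings([11, 5, 9, 10, 7, 8], 5) -> None  [called from index_entries, line 10]
Origin of each log line:
  1: from index_entries, line 9
  2: from scan_readings, line 2
  3: from index_entries, line 11
A correct fix: line 3: replace `2` with `0`.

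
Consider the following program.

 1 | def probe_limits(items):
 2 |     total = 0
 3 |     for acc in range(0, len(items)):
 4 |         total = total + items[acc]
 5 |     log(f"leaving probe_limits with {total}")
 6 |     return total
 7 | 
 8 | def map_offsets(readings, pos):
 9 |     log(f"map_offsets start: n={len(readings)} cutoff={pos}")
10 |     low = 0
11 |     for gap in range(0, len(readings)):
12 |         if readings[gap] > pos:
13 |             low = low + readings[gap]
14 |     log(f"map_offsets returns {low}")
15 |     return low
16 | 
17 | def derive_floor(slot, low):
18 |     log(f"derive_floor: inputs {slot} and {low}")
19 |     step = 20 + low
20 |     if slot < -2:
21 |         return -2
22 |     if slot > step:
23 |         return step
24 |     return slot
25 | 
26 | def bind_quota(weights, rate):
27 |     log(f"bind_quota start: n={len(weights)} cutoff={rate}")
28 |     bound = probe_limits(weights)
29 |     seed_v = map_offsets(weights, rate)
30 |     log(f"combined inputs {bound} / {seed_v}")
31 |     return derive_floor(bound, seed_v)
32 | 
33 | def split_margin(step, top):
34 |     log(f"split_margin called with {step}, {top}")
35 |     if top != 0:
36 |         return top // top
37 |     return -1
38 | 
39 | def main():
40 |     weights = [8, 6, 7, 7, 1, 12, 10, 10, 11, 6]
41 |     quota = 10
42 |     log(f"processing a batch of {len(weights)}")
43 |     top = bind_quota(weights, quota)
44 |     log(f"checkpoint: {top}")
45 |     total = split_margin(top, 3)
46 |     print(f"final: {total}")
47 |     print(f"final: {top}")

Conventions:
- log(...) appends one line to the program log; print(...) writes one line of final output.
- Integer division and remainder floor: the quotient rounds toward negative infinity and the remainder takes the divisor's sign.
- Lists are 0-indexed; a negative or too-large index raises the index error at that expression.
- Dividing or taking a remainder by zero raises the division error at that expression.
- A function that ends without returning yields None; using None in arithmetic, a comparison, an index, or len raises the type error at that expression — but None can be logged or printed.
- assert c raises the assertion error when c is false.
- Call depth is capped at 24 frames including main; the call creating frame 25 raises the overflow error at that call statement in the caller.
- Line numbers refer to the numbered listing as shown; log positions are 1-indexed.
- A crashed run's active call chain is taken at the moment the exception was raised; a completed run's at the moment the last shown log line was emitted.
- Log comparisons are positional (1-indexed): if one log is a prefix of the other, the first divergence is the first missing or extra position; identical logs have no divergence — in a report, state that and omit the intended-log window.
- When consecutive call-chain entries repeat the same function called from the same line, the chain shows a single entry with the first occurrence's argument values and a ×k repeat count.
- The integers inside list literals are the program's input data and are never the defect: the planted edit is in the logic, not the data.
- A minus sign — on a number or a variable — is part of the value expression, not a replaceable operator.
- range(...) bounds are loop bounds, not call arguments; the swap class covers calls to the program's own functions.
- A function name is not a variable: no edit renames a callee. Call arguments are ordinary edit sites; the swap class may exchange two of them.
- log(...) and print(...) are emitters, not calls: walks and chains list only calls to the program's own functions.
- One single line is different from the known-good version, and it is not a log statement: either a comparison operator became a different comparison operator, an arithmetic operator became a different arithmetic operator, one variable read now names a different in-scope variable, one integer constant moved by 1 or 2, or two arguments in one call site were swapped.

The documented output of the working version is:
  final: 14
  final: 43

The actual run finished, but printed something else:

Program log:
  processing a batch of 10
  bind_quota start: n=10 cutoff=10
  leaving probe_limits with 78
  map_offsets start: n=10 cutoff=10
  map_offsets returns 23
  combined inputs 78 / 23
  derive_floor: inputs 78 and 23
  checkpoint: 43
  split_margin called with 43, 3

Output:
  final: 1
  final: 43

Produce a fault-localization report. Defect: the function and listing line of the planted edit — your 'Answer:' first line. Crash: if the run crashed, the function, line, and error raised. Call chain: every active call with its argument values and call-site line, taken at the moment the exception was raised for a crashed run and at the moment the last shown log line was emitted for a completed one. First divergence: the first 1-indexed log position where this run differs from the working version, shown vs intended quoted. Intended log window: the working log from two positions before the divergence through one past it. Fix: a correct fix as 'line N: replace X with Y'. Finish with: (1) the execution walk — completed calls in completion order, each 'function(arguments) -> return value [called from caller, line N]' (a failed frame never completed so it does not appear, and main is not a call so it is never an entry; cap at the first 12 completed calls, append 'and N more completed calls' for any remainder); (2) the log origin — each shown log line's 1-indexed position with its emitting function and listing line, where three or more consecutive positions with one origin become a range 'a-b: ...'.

Answer: the defect is in split_margin at line 36.
The tell: Every logged value matches the working version; the printed result is what differs.
Call chain: main -> split_margin(43, 3) (called at line 45).
First divergence: there is none — every log position agrees.
Execution walk:
  probe_limits([8, 6, 7, 7, 1, 12, 10, 10, 11, 6]) -> 78  [called from bind_quota, line 28]
  map_offsets([8, 6, 7, 7, 1, 12, 10, 10, 11, 6], 10) -> 23  [called from bind_quota, line 29]
  derive_floor(78, 23) -> 43  [called from bind_quota, line 31]
  bind_quota([8, 6, 7, 7, 1, 12, 10, 10, 11, 6], 10) -> 43  [called from main, line 43]
  split_margin(43, 3) -> 1  [called from main, line 45]
Log origin:
  1: from main, line 42
  2: from bind_quota, line 27
  3: from probe_limits, line 5
  4: from map_offsets, line 9
  5: from map_offsets, line 14
  6: from bind_quota, line 30
  7: from derive_floor, line 18
  8: from main, line 44
  9: from split_margin, line 34
A correct fix: line 36: replace `top // top` with `step // top`.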